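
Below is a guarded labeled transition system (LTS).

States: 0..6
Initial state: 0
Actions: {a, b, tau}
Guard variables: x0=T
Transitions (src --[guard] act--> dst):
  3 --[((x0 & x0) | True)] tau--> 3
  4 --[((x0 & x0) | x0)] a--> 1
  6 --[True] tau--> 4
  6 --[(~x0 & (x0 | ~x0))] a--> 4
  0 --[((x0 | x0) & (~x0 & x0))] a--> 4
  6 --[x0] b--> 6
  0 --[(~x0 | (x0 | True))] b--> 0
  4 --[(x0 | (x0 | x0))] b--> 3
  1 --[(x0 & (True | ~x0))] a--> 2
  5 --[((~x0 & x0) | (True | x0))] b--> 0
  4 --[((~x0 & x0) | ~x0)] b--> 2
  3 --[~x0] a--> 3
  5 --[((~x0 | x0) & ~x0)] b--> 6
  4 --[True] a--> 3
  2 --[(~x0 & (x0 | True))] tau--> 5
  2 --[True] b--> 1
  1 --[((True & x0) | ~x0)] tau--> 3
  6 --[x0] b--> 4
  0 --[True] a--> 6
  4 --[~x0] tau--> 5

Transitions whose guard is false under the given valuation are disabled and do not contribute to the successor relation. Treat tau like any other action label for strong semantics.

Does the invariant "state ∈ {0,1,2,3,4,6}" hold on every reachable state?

Answer: INVARIANT HOLDS

Working:
Safe = {0,1,2,3,4,6}
Reachable = {0,1,2,3,4,6}
  0: ✓
  1: ✓
  2: ✓
  3: ✓
  4: ✓
  6: ✓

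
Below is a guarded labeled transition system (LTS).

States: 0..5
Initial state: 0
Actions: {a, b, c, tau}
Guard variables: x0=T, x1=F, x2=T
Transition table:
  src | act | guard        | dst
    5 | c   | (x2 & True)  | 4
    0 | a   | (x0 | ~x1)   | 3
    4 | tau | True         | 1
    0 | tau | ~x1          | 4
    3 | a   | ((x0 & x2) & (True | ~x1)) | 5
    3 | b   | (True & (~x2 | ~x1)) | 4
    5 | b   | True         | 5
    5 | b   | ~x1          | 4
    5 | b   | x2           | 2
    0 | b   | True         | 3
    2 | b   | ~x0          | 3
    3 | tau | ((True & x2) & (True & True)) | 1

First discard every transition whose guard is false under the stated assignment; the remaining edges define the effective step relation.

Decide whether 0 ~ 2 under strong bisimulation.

Answer: NOT BISIMILAR

Working:
Refine partition for ~:
  π0 = {{0,1,2,3,4,5}}
  π1 = {{0,3},{1,2},{4},{5}}
  π2 = {{0},{1,2},{3},{4},{5}}
Fixed point at round 3; 5 class(es).
class of 0: {0}; class of 2: {1,2}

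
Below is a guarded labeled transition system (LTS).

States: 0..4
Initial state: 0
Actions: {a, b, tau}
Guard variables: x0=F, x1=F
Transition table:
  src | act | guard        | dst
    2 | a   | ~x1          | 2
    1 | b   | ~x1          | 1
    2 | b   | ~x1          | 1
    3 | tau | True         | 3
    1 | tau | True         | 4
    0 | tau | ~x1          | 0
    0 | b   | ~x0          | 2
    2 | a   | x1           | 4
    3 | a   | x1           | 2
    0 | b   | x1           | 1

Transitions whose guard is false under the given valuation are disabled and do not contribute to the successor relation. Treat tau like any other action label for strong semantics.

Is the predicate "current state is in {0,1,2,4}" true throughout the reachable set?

Answer: INVARIANT HOLDS

Working:
Safe = {0,1,2,4}
Reach set: {0,1,2,4}
  0: safe
  1: safe
  2: safe
  4: safe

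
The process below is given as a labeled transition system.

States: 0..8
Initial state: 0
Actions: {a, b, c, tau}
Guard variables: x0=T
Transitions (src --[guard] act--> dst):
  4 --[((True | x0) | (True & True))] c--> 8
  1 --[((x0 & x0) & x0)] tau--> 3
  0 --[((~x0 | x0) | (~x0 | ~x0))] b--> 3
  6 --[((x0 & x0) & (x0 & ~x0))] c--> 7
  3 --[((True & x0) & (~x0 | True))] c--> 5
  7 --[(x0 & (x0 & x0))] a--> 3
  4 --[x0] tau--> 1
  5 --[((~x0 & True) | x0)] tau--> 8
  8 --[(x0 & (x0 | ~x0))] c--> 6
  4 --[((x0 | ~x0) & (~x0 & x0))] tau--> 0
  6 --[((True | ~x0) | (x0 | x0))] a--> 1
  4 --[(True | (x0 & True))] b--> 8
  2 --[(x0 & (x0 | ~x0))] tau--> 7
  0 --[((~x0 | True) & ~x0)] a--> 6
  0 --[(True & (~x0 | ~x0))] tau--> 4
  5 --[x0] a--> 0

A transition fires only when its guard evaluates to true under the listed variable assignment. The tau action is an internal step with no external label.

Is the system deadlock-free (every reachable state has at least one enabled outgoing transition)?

Answer: DEADLOCK-FREE

Trace:
R = {0,1,3,5,6,8}
  0: b→3  [1 exit(s)]
  1: tau→3  [1 exit(s)]
  3: c→5  [1 exit(s)]
  5: a→0  tau→8  [2 exit(s)]
  6: a→1  [1 exit(s)]
  8: c→6  [1 exit(s)]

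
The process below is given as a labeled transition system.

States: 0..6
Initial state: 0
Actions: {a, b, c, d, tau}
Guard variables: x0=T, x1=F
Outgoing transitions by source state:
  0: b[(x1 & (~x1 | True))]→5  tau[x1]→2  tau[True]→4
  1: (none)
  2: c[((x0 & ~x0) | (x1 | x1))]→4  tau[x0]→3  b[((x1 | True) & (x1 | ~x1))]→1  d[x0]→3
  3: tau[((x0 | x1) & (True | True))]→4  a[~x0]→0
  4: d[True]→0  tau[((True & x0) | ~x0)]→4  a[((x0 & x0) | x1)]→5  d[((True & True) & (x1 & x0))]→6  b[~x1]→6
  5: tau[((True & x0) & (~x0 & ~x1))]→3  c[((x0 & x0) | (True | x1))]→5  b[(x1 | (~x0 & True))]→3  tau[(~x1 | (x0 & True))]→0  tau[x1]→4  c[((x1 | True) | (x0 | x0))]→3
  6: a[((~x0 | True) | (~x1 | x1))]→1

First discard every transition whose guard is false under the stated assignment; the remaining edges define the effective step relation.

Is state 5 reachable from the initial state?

Guard filter leaves 13 enabled edge(s).
L0 = {0}
L1 = {4}  cumulative {0,4}
L2 = {5,6}  cumulative {0,4,5,6}
L3 = {1,3}  cumulative {0,1,3,4,5,6}
Reach set: {0,1,3,4,5,6}
Path to 5: tau·a

Answer: REACHABLE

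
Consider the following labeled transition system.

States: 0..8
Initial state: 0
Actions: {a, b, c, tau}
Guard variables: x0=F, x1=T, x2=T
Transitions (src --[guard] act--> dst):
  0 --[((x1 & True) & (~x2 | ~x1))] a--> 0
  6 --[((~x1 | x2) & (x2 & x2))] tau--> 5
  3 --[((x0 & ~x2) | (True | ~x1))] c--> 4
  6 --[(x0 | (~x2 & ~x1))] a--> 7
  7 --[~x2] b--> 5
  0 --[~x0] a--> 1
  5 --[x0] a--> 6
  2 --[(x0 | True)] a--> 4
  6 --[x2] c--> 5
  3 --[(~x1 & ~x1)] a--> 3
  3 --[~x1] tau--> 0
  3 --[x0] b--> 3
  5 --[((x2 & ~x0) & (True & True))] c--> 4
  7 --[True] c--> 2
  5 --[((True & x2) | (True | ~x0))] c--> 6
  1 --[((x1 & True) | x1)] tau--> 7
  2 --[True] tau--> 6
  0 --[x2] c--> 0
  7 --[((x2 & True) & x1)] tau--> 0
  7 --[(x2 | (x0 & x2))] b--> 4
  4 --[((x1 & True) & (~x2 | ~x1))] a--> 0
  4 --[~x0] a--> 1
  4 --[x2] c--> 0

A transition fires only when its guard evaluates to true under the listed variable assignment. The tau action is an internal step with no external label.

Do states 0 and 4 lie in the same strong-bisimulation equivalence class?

Bisimulation quotient by refinement:
  π0 = {{0,1,2,3,4,5,6,7,8}}
  π1 = {{0,4},{1},{2},{3,5},{6},{7},{8}}
  π2 = {{0,4},{1},{2},{3},{5},{6},{7},{8}}
stable after 3 split(s): 8 block(s)
0∈{0,4}, 4∈{0,4}

Answer: BISIMILAR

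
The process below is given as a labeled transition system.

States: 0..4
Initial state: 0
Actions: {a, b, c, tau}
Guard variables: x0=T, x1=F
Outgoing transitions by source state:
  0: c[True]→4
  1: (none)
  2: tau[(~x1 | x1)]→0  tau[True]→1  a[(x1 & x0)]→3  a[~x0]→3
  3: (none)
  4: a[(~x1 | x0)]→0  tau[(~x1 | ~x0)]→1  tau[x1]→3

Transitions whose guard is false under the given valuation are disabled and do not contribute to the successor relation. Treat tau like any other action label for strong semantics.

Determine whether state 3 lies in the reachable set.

Answer: UNREACHABLE

Analysis:
After dropping false guards: 5 live edges.
Layer 0: {0}
Layer 1: {4}  cumulative {0,4}
Layer 2: {1}  cumulative {0,1,4}
Reach set: {0,1,4}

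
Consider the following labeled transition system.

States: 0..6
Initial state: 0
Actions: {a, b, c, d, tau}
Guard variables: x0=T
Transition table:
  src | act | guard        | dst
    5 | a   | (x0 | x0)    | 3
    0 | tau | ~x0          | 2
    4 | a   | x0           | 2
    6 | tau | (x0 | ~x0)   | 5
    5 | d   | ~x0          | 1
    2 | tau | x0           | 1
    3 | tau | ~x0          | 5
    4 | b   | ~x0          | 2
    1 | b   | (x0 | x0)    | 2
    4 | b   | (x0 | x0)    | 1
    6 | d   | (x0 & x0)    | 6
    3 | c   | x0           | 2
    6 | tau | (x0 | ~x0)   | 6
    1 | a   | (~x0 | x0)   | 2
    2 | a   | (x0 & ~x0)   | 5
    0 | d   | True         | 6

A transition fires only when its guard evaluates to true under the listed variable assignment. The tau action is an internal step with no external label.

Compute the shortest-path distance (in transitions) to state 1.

Breadth-first toward 1:
  L0 = {0}
  L1 = {6}
  L2 = {5}
  L3 = {3}
  L4 = {2}
  L5 = {1}
depth(1)=5, e.g. d·tau·a·c·tau

Answer: 5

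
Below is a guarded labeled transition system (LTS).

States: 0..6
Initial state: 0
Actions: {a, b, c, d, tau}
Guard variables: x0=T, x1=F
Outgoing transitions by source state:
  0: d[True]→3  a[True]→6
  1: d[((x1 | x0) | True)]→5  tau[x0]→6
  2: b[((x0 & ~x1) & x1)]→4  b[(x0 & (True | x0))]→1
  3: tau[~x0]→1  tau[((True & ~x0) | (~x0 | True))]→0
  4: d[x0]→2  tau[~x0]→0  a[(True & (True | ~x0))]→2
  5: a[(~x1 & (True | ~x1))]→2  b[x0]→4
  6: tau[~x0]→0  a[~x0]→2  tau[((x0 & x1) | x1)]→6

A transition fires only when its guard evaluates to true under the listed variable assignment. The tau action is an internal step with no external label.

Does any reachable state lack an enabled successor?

Reachable = {0,3,6}
  0: a→6  d→3  [2 out]
  3: tau→0  [1 out]
  6: ∅  [no exit]
trace reaching 6: a

Answer: DEADLOCK at state 6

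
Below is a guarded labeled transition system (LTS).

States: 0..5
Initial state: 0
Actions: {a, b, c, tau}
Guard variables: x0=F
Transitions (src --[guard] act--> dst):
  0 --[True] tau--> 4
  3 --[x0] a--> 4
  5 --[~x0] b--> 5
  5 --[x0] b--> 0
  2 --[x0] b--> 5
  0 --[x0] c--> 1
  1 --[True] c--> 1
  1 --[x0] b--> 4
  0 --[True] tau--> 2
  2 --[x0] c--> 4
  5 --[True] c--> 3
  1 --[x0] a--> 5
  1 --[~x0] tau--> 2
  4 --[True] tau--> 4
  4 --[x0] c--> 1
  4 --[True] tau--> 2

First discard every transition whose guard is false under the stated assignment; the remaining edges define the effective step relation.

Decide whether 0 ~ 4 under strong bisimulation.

Answer: BISIMILAR

Trace:
Refine partition for ~:
  π0 = {{0,1,2,3,4,5}}
  π1 = {{0,4},{1},{2,3},{5}}
Fixed point at round 2; 4 class(es).
[0]={0,4}  [4]={0,4}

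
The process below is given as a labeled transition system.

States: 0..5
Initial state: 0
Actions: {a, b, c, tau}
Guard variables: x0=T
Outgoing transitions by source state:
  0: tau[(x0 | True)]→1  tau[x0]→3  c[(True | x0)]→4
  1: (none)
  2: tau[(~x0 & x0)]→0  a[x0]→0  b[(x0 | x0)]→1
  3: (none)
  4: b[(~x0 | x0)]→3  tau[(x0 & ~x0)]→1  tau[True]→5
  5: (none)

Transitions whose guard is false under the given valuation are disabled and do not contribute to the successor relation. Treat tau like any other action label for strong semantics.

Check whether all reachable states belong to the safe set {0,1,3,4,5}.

Allowed set {0,1,3,4,5}
Reach set: {0,1,3,4,5}
  0: ok
  1: ok
  3: ok
  4: ok
  5: ok

Answer: INVARIANT HOLDS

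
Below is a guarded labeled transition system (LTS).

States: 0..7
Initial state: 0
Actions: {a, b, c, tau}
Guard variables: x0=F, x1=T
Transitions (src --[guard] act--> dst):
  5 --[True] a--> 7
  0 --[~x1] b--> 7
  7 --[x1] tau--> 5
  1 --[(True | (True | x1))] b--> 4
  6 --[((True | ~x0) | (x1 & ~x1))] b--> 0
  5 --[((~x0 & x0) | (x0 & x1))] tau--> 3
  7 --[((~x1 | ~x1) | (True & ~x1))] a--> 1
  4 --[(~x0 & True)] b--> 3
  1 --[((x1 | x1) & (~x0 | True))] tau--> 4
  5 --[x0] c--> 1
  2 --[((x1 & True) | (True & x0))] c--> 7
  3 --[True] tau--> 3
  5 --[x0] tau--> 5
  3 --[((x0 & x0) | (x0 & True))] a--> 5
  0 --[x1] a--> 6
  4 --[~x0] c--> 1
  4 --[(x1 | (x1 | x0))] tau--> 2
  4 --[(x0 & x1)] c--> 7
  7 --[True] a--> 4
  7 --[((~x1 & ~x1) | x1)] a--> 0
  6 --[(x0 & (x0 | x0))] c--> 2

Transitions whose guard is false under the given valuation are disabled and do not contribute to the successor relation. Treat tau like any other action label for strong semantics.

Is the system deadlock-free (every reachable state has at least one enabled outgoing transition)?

Reach set: {0,6}
  0: a→6  [deg 1]
  6: b→0  [deg 1]

Answer: DEADLOCK-FREE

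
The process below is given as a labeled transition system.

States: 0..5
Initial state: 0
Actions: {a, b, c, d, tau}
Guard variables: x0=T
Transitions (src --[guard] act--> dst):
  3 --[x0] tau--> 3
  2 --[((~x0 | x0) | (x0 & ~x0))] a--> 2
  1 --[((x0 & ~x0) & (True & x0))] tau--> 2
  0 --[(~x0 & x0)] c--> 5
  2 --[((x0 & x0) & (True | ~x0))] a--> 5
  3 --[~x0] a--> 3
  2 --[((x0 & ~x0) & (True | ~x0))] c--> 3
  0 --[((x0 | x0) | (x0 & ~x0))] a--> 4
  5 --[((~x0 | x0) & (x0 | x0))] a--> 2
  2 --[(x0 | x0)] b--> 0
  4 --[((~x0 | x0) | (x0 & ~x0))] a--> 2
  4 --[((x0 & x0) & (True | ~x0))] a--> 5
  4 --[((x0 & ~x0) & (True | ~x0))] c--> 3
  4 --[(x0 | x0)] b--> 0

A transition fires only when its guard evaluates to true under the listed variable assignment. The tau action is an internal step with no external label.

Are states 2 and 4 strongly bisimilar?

Answer: BISIMILAR

Working:
Bisimulation quotient by refinement:
  π0 = {{0,1,2,3,4,5}}
  π1 = {{0,5},{1},{2,4},{3}}
Fixed point at round 2; 4 class(es).
class of 2: {2,4}; class of 4: {2,4}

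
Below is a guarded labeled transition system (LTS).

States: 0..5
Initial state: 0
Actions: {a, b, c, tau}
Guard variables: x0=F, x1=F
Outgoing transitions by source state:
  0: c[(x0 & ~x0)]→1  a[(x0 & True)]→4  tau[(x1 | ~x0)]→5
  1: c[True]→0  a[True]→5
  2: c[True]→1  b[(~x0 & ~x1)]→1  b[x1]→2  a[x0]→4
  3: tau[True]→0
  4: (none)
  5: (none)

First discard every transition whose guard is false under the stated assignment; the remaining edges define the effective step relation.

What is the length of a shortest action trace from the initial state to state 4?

Answer: UNREACHABLE

Working:
BFS to 4:
  L0 = {0}
  L1 = {5}
4 never appears.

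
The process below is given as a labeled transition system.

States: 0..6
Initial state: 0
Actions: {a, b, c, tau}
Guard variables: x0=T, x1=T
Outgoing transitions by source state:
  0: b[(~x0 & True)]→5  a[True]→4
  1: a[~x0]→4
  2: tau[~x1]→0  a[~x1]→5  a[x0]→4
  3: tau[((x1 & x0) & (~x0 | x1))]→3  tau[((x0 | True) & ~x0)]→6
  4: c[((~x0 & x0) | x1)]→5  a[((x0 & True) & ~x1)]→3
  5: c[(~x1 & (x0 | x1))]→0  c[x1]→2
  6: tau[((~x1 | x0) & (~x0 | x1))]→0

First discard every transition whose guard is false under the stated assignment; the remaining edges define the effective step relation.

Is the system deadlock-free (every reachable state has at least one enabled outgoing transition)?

Answer: DEADLOCK-FREE

Trace:
R = {0,2,4,5}
  0: a→4  [1 out]
  2: a→4  [1 out]
  4: c→5  [1 out]
  5: c→2  [1 out]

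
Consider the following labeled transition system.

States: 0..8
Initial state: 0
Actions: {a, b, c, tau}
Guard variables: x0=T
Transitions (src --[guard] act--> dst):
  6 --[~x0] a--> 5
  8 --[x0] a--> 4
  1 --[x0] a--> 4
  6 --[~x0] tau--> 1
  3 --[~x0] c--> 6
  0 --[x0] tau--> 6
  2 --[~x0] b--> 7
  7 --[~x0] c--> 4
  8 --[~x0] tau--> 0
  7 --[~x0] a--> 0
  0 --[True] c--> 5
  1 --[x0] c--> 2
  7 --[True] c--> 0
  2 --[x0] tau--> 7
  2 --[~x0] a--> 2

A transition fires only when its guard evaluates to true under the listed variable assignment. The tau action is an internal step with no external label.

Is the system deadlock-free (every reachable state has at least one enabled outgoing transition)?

Answer: DEADLOCK at state 5

Trace:
Reach set: {0,5,6}
  0: c→5  tau→6  [deg 2]
  5: ∅  [deadlock]
  6: ∅  [deadlock]
trace reaching 5: c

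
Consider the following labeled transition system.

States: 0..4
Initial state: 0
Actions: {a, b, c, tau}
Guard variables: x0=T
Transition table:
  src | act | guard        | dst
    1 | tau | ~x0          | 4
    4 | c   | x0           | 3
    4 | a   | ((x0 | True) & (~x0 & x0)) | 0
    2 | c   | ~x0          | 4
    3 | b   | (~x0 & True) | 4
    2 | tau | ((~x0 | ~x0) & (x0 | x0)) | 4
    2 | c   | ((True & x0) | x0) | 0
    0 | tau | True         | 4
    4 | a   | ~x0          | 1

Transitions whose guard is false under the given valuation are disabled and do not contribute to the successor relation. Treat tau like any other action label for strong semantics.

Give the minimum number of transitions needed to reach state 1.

BFS to 1:
  depth 0: {0}
  depth 1: {4}
  depth 2: {3}
1 never appears.

Answer: UNREACHABLE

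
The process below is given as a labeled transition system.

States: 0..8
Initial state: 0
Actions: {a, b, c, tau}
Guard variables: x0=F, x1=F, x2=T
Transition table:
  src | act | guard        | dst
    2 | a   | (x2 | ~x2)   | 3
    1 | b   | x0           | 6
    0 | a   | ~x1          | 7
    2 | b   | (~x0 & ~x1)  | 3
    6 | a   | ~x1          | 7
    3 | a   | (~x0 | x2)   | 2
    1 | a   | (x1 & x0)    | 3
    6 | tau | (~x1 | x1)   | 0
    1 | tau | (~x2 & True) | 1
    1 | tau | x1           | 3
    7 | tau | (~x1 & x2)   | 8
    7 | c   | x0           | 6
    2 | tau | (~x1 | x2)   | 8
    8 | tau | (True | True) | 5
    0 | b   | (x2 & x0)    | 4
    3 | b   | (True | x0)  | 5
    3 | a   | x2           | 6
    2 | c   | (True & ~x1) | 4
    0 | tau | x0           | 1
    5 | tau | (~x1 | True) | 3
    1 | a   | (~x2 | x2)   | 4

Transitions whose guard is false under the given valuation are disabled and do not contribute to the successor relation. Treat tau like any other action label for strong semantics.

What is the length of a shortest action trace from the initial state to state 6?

Answer: 5

Trace:
Breadth-first toward 6:
  depth 0: {0}
  depth 1: {7}
  depth 2: {8}
  depth 3: {5}
  depth 4: {3}
  depth 5: {2,6}
6 enters at depth 5; path a·tau·tau·tau·a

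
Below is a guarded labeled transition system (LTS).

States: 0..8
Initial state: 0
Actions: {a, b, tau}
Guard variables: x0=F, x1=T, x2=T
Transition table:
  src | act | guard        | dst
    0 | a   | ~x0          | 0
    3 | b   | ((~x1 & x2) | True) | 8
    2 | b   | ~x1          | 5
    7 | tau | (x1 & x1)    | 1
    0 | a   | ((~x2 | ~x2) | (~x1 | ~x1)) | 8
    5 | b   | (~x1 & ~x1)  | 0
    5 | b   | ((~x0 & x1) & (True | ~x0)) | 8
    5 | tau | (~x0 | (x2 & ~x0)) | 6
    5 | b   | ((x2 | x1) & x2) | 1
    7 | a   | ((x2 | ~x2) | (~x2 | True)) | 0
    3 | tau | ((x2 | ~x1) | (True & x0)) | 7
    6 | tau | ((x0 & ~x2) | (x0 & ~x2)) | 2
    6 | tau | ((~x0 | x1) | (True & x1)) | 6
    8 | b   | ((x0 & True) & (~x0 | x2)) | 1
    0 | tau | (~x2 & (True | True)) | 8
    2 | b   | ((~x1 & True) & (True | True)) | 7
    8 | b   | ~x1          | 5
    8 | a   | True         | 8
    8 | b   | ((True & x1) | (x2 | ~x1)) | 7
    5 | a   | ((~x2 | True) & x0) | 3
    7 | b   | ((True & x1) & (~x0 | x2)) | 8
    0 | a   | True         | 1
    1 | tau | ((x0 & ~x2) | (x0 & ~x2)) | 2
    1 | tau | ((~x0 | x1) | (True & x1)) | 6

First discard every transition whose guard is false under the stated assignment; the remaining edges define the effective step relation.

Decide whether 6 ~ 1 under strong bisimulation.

Answer: BISIMILAR

Trace:
Bisimulation quotient by refinement:
  π0 = {{0,1,2,3,4,5,6,7,8}}
  π1 = {{0},{1,6},{2,4},{3,5},{7},{8}}
  π2 = {{0},{1,6},{2,4},{3},{5},{7},{8}}
stable after 3 split(s): 7 block(s)
6∈{1,6}, 1∈{1,6}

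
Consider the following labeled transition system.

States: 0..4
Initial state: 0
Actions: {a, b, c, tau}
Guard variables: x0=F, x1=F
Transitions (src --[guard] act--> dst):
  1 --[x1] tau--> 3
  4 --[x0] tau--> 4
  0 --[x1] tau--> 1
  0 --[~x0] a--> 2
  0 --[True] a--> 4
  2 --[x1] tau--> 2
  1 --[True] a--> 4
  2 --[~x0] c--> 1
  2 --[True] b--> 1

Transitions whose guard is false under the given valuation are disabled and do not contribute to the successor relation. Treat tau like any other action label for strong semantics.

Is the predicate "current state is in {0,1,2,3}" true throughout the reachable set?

Inv-set: {0,1,2,3}
Reachable = {0,1,2,4}
  0: ✓
  1: ✓
  2: ✓
  4: VIOLATES
reach 4 via a — violates

Answer: INVARIANT VIOLATED at state 4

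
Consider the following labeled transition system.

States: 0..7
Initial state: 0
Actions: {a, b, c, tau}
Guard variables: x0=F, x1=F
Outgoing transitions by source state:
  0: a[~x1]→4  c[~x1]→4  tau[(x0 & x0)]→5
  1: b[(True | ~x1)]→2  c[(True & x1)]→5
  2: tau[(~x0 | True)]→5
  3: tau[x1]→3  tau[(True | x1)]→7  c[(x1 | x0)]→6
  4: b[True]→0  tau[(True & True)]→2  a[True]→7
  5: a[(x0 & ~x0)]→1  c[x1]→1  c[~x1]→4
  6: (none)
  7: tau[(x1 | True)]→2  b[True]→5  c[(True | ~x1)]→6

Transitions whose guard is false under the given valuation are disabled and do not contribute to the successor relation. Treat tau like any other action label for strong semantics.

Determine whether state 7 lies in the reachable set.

12 transition(s) survive guard evaluation.
depth 0: {0}
depth 1: {4}  total {0,4}
depth 2: {2,7}  total {0,2,4,7}
depth 3: {5,6}  total {0,2,4,5,6,7}
R = {0,2,4,5,6,7}
witness 7: a·a

Answer: REACHABLE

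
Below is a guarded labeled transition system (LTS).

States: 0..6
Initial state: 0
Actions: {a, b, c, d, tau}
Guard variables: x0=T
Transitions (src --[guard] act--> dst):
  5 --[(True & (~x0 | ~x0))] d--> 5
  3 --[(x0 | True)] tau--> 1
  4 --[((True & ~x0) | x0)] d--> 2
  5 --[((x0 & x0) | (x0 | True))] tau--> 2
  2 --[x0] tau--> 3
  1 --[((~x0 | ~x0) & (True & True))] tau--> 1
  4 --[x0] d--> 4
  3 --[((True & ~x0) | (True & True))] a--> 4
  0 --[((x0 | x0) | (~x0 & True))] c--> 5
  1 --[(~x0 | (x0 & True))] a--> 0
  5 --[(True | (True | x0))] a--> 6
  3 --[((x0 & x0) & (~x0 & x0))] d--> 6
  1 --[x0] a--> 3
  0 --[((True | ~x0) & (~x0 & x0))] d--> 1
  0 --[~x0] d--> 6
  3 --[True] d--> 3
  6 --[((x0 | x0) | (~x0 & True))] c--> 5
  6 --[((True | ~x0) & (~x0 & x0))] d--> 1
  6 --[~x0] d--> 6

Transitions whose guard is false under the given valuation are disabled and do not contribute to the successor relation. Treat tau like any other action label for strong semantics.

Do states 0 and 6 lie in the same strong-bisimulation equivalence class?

Answer: BISIMILAR

Analysis:
Bisimulation quotient by refinement:
  P[0] = {{0,1,2,3,4,5,6}}
  P[1] = {{0,6},{1},{2},{3},{4},{5}}
Fixed point at round 2; 6 class(es).
class of 0: {0,6}; class of 6: {0,6}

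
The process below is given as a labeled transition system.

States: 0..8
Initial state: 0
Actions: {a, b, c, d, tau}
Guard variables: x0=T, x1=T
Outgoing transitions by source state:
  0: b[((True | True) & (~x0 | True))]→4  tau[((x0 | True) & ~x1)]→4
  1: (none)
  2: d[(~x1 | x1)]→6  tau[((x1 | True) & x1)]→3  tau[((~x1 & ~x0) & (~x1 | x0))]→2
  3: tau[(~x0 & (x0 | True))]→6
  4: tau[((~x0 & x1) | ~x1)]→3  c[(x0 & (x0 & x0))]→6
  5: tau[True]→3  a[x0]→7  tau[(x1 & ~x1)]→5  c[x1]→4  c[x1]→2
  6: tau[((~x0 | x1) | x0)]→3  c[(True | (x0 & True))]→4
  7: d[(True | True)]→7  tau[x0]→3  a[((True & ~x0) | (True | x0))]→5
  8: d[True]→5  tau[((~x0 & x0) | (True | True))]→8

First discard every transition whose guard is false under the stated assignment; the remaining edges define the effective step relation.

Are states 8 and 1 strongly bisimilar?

Compute ~ classes (split until stable):
  P[0] = {{0,1,2,3,4,5,6,7,8}}
  P[1] = {{0},{1,3},{2,8},{4},{5},{6},{7}}
  P[2] = {{0},{1,3},{2},{4},{5},{6},{7},{8}}
stable after 3 split(s): 8 block(s)
class of 8: {8}; class of 1: {1,3}

Answer: NOT BISIMILAR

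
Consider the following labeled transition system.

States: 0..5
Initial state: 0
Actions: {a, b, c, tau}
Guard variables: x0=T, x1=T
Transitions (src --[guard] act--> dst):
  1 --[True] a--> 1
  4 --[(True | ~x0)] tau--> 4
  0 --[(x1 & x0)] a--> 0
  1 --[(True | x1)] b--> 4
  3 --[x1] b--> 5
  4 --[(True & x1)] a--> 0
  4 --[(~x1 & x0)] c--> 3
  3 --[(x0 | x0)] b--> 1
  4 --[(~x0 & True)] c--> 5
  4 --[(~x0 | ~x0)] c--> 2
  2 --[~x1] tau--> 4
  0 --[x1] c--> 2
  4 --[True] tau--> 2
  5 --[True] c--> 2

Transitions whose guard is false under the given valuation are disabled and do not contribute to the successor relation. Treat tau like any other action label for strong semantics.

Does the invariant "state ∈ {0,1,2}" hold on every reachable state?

Answer: INVARIANT HOLDS

Working:
Inv-set: {0,1,2}
Reachable = {0,2}
  0: ok
  2: ok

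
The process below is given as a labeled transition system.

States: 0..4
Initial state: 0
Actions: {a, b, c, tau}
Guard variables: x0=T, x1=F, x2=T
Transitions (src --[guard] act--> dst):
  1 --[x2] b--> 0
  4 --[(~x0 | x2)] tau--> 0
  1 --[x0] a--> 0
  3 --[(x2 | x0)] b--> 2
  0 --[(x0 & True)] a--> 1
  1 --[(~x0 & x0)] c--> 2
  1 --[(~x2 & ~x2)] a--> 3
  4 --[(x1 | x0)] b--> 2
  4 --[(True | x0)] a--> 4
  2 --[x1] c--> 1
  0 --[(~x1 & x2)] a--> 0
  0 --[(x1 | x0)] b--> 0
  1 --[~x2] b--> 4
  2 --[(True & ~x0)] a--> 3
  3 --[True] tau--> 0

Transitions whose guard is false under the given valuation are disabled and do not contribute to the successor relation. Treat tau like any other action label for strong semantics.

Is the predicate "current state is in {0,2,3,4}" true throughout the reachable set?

Inv-set: {0,2,3,4}
Reach set: {0,1}
  0: ok
  1: VIOLATES
witness against invariant: a → 1

Answer: INVARIANT VIOLATED at state 1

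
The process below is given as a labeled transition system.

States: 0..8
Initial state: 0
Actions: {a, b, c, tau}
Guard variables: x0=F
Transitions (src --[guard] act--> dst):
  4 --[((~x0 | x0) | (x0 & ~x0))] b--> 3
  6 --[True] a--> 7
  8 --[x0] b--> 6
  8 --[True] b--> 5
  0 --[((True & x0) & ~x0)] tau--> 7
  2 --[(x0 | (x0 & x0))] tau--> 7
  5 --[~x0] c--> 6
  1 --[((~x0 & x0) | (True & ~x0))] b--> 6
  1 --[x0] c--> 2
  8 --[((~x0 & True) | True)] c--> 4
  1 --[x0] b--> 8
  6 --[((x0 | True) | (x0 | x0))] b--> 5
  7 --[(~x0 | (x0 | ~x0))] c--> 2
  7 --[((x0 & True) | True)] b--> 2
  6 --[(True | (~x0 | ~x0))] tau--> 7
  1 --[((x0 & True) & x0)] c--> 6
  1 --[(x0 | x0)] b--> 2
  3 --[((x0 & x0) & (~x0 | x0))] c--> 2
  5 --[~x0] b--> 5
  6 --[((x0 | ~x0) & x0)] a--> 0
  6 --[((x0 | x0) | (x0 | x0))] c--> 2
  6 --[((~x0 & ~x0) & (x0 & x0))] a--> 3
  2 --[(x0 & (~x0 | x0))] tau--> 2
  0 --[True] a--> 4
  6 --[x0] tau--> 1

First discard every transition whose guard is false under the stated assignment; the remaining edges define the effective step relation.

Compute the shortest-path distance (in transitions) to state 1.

Answer: UNREACHABLE

Working:
Layered search for 1:
  L0 = {0}
  L1 = {4}
  L2 = {3}
1 never appears.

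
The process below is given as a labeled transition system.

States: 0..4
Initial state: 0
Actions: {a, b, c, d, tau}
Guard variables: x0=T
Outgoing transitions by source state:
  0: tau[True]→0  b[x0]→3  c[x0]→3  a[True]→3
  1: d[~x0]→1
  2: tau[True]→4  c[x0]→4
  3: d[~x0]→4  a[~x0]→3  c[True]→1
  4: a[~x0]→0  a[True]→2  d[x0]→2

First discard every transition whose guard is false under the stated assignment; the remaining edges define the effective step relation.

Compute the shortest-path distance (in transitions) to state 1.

Answer: 2

Trace:
BFS to 1:
  Layer 0: {0}
  Layer 1: {3}
  Layer 2: {1}
depth(1)=2, e.g. a·c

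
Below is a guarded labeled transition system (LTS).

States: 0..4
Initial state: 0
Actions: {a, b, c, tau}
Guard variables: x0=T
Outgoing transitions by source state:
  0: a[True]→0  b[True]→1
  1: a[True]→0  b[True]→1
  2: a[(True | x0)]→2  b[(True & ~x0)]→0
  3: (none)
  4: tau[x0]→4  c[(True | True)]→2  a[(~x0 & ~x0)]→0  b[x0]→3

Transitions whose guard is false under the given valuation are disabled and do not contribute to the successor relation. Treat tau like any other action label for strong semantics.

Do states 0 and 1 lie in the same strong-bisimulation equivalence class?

Compute ~ classes (split until stable):
  P[0] = {{0,1,2,3,4}}
  P[1] = {{0,1},{2},{3},{4}}
stable after 2 split(s): 4 block(s)
0∈{0,1}, 1∈{0,1}

Answer: BISIMILAR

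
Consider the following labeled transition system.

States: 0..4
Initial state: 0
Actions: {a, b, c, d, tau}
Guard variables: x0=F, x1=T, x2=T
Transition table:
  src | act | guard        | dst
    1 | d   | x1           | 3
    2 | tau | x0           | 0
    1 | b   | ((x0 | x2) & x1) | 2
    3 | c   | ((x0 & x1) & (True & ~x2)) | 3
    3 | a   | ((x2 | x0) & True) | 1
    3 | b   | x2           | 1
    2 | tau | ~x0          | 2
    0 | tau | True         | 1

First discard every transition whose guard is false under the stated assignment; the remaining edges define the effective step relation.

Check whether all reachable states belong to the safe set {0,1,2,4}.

Safe = {0,1,2,4}
Reach set: {0,1,2,3}
  0: safe
  1: safe
  2: safe
  3: outside
witness against invariant: tau·d → 3

Answer: INVARIANT VIOLATED at state 3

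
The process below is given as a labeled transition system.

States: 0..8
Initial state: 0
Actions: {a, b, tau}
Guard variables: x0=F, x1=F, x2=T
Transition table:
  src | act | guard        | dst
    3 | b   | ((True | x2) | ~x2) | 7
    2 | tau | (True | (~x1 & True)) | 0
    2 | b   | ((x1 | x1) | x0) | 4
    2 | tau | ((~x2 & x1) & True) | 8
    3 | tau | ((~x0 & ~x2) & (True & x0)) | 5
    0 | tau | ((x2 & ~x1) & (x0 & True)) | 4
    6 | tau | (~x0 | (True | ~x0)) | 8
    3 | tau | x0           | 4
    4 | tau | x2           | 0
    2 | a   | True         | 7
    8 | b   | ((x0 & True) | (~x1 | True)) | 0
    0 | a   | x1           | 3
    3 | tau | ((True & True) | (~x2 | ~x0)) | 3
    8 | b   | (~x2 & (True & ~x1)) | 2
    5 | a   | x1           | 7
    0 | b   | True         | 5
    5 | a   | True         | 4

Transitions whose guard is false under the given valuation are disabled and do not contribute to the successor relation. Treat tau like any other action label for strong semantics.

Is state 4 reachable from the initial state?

Answer: REACHABLE

Analysis:
Guard filter leaves 9 enabled edge(s).
Layer 0: {0}
Layer 1: {5}  total {0,5}
Layer 2: {4}  total {0,4,5}
Reach set: {0,4,5}
witness 4: b·a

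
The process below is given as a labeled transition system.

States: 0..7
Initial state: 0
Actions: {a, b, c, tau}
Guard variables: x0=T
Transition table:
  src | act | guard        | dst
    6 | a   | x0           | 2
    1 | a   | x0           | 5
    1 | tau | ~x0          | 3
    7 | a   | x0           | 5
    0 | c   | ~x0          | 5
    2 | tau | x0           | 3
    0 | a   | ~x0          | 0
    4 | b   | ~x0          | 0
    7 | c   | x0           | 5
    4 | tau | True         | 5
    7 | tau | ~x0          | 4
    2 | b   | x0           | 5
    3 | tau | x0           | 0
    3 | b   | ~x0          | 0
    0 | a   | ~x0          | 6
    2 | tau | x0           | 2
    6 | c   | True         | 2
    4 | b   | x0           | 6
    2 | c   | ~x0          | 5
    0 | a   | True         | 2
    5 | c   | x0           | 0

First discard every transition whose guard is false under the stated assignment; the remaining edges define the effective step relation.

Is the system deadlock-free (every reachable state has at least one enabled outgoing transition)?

Answer: DEADLOCK-FREE

Analysis:
Reachable = {0,2,3,5}
  0: a→2  [1 exit(s)]
  2: b→5  tau→2  tau→3  [3 exit(s)]
  3: tau→0  [1 exit(s)]
  5: c→0  [1 exit(s)]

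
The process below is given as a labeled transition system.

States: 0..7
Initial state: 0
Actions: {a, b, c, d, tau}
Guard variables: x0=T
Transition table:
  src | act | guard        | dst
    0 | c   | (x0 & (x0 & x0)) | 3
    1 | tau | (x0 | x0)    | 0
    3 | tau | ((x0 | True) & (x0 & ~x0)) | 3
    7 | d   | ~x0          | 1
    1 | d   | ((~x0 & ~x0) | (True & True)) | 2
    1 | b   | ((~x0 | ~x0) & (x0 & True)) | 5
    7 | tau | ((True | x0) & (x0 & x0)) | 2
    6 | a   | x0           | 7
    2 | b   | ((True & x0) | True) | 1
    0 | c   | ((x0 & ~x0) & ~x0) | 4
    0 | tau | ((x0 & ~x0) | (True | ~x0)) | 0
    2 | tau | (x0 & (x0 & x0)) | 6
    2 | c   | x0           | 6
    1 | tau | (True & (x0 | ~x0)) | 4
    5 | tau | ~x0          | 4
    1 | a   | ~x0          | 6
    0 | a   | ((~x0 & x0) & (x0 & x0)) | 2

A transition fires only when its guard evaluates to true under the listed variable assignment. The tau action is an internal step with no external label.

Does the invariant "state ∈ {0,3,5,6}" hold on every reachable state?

Answer: INVARIANT HOLDS

Trace:
Allowed set {0,3,5,6}
Reachable = {0,3}
  0: safe
  3: safe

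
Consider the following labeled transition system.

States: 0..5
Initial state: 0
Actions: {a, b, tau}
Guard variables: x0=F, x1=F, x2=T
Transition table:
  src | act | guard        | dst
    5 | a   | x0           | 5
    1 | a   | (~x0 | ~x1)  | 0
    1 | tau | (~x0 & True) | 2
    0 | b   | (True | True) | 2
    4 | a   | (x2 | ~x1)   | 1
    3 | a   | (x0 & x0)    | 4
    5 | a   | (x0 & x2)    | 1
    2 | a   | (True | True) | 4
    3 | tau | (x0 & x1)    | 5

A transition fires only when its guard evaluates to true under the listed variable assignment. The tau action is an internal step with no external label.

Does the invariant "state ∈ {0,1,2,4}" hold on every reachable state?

Answer: INVARIANT HOLDS

Working:
Safe = {0,1,2,4}
R = {0,1,2,4}
  0: ✓
  1: ✓
  2: ✓
  4: ✓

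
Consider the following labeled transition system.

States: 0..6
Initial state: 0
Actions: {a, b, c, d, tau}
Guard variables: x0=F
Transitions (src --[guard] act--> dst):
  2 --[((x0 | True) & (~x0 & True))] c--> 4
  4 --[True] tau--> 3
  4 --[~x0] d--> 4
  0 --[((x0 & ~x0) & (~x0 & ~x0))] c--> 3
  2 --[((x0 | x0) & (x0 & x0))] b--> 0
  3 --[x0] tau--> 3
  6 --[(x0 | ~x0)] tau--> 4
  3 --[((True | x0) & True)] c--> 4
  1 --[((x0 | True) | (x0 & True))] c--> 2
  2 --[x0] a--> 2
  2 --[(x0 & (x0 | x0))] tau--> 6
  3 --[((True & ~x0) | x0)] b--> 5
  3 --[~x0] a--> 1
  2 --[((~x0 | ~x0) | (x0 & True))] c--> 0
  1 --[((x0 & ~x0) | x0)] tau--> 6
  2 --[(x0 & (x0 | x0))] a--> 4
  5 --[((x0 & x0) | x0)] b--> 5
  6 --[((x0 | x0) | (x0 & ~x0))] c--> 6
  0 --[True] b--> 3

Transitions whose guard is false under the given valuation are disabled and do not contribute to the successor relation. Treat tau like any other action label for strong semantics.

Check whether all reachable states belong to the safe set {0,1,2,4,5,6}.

Allowed set {0,1,2,4,5,6}
R = {0,1,2,3,4,5}
  0: safe
  1: safe
  2: safe
  3: outside
  4: safe
  5: safe
reach 3 via b — violates

Answer: INVARIANT VIOLATED at state 3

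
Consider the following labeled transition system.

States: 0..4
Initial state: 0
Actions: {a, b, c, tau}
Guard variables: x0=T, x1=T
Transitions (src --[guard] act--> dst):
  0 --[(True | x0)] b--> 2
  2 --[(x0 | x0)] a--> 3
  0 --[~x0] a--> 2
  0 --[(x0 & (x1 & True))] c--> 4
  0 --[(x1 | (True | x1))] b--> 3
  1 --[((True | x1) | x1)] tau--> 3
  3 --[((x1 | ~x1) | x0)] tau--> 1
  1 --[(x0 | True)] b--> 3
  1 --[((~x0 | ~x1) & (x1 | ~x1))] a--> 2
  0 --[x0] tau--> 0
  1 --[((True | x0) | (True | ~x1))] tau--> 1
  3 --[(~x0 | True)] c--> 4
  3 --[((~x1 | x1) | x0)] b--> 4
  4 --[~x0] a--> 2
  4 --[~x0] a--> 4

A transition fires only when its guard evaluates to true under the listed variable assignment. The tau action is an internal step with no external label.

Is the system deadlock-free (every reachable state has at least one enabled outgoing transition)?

Answer: DEADLOCK at state 4

Working:
R = {0,1,2,3,4}
  0: b→2  b→3  c→4  tau→0  [deg 4]
  1: b→3  tau→1  tau→3  [deg 3]
  2: a→3  [deg 1]
  3: b→4  c→4  tau→1  [deg 3]
  4: ∅  [no exit]
Path to 4: c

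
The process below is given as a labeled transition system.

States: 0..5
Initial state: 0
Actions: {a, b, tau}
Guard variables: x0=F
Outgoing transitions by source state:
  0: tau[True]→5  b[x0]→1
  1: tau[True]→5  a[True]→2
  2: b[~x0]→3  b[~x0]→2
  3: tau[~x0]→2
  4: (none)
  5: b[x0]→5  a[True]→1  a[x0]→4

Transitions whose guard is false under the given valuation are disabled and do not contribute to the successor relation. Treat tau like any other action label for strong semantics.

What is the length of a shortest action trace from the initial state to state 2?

Answer: 3

Analysis:
BFS to 2:
  Layer 0: {0}
  Layer 1: {5}
  Layer 2: {1}
  Layer 3: {2}
2 enters at depth 3; path tau·a·a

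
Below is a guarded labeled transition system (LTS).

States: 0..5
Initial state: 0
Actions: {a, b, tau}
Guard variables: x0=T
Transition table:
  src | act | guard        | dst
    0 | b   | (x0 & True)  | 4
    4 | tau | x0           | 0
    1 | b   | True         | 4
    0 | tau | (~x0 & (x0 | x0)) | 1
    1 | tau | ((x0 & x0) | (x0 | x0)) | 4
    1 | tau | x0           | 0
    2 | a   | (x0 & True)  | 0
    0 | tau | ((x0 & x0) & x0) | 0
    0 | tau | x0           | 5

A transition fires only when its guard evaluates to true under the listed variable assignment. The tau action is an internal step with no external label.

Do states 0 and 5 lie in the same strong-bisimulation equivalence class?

Answer: NOT BISIMILAR

Analysis:
Compute ~ classes (split until stable):
  π0 = {{0,1,2,3,4,5}}
  π1 = {{0,1},{2},{3,5},{4}}
  π2 = {{0},{1},{2},{3,5},{4}}
5 equivalence class(es) (converged in 3)
[0]={0}  [5]={3,5}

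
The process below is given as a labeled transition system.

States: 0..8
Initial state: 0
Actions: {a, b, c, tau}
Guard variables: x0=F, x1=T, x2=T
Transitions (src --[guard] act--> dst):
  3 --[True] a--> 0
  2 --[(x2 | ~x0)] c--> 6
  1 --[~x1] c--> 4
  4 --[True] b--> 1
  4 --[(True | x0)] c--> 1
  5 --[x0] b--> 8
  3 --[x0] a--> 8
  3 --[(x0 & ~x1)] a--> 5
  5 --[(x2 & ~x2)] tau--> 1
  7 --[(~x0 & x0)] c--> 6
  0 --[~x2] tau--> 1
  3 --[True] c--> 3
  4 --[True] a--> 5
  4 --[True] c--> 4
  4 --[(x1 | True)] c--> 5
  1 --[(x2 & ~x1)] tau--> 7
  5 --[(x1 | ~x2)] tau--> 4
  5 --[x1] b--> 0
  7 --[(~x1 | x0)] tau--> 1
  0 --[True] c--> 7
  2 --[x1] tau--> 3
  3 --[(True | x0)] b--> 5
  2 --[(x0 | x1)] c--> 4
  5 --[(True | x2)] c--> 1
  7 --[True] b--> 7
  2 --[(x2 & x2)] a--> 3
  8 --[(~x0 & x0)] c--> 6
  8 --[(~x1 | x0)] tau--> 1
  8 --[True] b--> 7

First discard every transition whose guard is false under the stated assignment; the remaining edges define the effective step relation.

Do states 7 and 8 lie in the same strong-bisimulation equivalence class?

Answer: BISIMILAR

Trace:
Compute ~ classes (split until stable):
  round 0: {{0,1,2,3,4,5,6,7,8}}
  round 1: {{0},{1,6},{2},{3,4},{5},{7,8}}
  round 2: {{0},{1,6},{2},{3},{4},{5},{7,8}}
Fixed point at round 3; 7 class(es).
7∈{7,8}, 8∈{7,8}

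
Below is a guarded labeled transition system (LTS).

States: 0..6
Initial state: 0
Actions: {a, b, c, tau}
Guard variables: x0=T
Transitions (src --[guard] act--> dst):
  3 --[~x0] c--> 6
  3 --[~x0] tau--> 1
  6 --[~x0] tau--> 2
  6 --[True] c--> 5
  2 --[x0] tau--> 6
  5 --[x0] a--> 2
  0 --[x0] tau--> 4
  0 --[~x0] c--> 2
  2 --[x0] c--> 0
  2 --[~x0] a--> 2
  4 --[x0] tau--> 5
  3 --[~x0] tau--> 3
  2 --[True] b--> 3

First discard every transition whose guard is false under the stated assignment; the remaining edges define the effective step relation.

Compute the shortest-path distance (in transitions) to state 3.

Answer: 4

Working:
Breadth-first toward 3:
  depth 0: {0}
  depth 1: {4}
  depth 2: {5}
  depth 3: {2}
  depth 4: {3,6}
3 enters at depth 4; path tau·tau·a·b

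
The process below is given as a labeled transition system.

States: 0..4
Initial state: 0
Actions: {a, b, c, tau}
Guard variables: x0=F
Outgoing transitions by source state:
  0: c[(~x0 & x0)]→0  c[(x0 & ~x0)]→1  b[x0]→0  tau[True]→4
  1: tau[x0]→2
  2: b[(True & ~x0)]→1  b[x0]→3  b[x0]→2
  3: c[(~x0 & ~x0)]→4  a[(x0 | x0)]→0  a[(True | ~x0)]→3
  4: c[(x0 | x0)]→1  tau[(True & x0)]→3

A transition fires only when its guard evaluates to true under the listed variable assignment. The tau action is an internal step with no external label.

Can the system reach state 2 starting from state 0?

Answer: UNREACHABLE

Working:
Guard filter leaves 4 enabled edge(s).
Layer 0: {0}
Layer 1: {4}  cumulative {0,4}
Reach set: {0,4}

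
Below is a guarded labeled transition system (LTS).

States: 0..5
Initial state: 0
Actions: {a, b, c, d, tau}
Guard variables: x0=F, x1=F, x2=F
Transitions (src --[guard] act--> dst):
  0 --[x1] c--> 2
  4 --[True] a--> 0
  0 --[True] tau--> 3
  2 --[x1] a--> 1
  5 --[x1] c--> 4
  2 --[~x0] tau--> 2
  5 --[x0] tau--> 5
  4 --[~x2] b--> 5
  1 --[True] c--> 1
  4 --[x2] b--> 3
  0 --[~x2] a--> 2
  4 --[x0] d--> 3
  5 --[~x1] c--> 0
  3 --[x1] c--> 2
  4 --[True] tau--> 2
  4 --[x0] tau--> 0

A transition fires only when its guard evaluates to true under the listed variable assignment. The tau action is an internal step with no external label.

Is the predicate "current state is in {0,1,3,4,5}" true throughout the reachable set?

Answer: INVARIANT VIOLATED at state 2

Trace:
Safe = {0,1,3,4,5}
Reach set: {0,2,3}
  0: ok
  2: outside
  3: ok
reach 2 via a — violates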